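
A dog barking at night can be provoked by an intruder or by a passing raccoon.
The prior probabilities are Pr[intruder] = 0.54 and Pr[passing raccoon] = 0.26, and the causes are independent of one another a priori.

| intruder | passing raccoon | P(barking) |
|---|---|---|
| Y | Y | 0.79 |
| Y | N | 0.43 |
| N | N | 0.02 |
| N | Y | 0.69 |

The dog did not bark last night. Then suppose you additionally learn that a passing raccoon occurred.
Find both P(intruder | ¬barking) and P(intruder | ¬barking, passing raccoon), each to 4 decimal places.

P(intruder | ¬barking) ≈ 0.4097; P(intruder | ¬barking, passing raccoon) ≈ 0.4430

For the numerator, keep only intruder=true terms: 0.227772 + 0.029484 = 0.257256
The normalizing constant is 0.98·0.46·0.74 + 0.31·0.46·0.26 + 0.57·0.54·0.74 + 0.21·0.54·0.26 = 0.627924
P(intruder | ¬barking) = 0.257256/0.627924 ≈ 0.4097

Now condition on the additional information:
Numerator (weight on configurations with intruder): 0.21*0.54 = 0.113400
Normalizer over all consistent configurations: 0.31*0.46 + 0.21*0.54 = 0.256000
P(intruder | ¬barking, passing raccoon) = 0.113400/0.256000 ≈ 0.4430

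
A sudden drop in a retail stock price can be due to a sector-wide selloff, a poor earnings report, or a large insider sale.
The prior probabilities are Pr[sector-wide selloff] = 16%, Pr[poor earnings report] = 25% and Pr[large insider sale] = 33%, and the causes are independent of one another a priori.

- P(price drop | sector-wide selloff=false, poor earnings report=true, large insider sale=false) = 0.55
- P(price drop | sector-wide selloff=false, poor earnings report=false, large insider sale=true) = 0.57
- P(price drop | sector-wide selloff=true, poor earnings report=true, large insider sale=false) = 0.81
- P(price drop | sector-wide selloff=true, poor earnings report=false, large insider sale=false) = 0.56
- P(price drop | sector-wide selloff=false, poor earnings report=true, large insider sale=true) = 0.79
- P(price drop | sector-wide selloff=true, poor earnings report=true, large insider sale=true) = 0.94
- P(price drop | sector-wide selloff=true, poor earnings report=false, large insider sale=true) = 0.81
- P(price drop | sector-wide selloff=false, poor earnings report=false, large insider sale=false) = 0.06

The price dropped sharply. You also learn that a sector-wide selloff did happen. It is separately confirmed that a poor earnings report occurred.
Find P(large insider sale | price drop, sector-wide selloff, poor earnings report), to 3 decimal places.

P(large insider sale | price drop, sector-wide selloff, poor earnings report) ≈ 0.364

By total probability over both values of large insider sale:
  P(price drop | sector-wide selloff, poor earnings report) = 0.81×0.67 + 0.94×0.33
        = 0.542700 + 0.310200 = 0.852900
The terms with large insider sale present sum to 0.310200, so
  P(large insider sale | price drop, sector-wide selloff, poor earnings report) = 0.310200 / 0.852900 ≈ 0.364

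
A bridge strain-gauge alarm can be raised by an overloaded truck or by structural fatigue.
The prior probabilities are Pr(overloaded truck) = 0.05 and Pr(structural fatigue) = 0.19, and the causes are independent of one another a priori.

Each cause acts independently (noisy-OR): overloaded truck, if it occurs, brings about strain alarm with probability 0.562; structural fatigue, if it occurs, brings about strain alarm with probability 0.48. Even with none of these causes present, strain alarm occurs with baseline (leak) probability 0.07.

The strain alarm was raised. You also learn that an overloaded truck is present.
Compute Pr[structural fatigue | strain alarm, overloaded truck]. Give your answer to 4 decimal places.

Pr[structural fatigue | strain alarm, overloaded truck] ≈ 0.2378

Under noisy-OR, P(strain alarm | causes) = 1 − (1−0.07)·∏(1−qᵢ) over the active causes.
Enumerate both values of structural fatigue and weight by the priors:
  P(strain alarm | overloaded truck) = 0.59266×0.81 + 0.788183×0.19
        = 0.480055 + 0.149755 = 0.629810
Configurations with structural fatigue contribute 0.149755, so
  P(structural fatigue | strain alarm, overloaded truck) = 0.149755 / 0.629810 ≈ 0.2378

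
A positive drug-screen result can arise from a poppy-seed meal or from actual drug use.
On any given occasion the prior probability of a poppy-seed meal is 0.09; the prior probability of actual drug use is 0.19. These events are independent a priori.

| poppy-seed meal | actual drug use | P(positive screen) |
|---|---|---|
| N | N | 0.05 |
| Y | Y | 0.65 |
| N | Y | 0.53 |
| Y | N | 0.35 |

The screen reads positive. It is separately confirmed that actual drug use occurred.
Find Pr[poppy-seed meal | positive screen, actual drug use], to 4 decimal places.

P(positive screen | actual drug use) = 0.53·0.91 + 0.65·0.09 = 0.482300 + 0.058500 = 0.540800
Of this, 0.058500 comes from 0.65·0.09 (the poppy-seed meal=true cases).
So P(poppy-seed meal | positive screen, actual drug use) = 0.058500/0.540800 ≈ 0.1082.

Pr[poppy-seed meal | positive screen, actual drug use] ≈ 0.1082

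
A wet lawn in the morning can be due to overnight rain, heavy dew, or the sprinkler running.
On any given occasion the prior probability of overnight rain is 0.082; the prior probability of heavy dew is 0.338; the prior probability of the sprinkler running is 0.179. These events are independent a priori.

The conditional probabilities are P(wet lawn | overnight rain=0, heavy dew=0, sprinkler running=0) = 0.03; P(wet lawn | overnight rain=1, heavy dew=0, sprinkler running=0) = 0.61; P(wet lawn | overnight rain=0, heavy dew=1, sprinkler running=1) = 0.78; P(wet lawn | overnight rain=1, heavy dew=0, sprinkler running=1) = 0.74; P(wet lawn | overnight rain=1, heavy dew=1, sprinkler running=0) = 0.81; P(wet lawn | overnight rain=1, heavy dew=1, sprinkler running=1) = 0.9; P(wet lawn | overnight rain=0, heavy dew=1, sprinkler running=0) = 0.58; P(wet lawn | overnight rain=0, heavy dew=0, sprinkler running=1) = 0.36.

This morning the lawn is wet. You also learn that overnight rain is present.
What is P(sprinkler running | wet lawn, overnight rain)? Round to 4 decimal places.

P(sprinkler running | wet lawn, overnight rain) ≈ 0.2035

P(wet lawn | overnight rain) = 0.61×0.662×0.821 + 0.74×0.662×0.179 + 0.81×0.338×0.821 + 0.9×0.338×0.179 = 0.331536 + 0.087689 + 0.224773 + 0.054452 = 0.698450
The sprinkler running-present share is 0.087689 + 0.054452 = 0.142141.
P(sprinkler running | wet lawn, overnight rain) = 0.142141 / 0.698450 ≈ 0.2035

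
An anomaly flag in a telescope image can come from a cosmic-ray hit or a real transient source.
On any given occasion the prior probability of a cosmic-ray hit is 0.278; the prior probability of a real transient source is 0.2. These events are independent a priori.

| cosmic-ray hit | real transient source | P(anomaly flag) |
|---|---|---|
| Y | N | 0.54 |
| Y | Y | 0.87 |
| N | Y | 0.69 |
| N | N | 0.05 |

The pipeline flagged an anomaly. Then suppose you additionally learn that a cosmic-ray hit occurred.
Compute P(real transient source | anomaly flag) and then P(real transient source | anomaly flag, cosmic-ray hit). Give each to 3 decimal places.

P(anomaly flag) = 0.05×0.722×0.8 + 0.69×0.722×0.2 + 0.54×0.278×0.8 + 0.87×0.278×0.2 = 0.028880 + 0.099636 + 0.120096 + 0.048372 = 0.296984
Of this, 0.148008 comes from 0.099636 + 0.048372 (the real transient source=true cases).
Hence the posterior is 0.148008/0.296984 ≈ 0.498.

Now condition on the additional information:
For the numerator, keep only real transient source=true terms: 0.87×0.2 = 0.174000
Denominator P(anomaly flag | cosmic-ray hit): 0.54×0.8 + 0.87×0.2 = 0.606000
Posterior = 0.174000 / 0.606000 ≈ 0.287

P(real transient source | anomaly flag) ≈ 0.498; P(real transient source | anomaly flag, cosmic-ray hit) ≈ 0.287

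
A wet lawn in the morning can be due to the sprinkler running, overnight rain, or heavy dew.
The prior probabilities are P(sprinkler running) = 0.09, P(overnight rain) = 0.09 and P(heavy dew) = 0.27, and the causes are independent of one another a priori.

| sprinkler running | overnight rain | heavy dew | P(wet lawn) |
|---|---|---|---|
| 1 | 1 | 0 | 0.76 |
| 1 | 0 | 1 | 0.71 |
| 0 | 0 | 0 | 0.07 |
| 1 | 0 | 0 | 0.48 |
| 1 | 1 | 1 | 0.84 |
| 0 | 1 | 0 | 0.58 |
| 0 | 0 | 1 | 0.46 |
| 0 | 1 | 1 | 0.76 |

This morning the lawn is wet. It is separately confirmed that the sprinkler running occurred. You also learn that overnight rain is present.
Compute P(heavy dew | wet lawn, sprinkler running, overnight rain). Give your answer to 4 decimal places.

Enumerate both values of heavy dew and weight by the priors:
  P(wet lawn | sprinkler running, overnight rain) = 0.76*0.73 + 0.84*0.27
        = 0.554800 + 0.226800 = 0.781600
The terms with heavy dew present sum to 0.226800, so
  P(heavy dew | wet lawn, sprinkler running, overnight rain) = 0.226800 / 0.781600 ≈ 0.2902

P(heavy dew | wet lawn, sprinkler running, overnight rain) ≈ 0.2902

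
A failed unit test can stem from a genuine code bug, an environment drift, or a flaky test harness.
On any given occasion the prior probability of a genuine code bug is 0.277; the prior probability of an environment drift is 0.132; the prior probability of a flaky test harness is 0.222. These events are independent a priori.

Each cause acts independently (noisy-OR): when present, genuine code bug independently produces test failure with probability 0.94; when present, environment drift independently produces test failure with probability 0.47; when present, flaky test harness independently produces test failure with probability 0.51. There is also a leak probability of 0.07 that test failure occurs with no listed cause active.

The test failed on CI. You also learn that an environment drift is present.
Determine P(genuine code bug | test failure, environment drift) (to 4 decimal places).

P(genuine code bug | test failure, environment drift) ≈ 0.3986

Under noisy-OR, P(test failure | causes) = 1 − (1−0.07)·∏(1−qᵢ) over the active causes.
By total probability over the 4 (genuine code bug, flaky test harness) configurations:
  P(test failure | environment drift) = 0.5071·0.723·0.778 + 0.758479·0.723·0.222 + 0.970426·0.277·0.778 + 0.985509·0.277·0.222
        = 0.285241 + 0.121740 + 0.209133 + 0.060603 = 0.676717
Configurations with genuine code bug contribute 0.269736, so
  P(genuine code bug | test failure, environment drift) = 0.269736 / 0.676717 ≈ 0.3986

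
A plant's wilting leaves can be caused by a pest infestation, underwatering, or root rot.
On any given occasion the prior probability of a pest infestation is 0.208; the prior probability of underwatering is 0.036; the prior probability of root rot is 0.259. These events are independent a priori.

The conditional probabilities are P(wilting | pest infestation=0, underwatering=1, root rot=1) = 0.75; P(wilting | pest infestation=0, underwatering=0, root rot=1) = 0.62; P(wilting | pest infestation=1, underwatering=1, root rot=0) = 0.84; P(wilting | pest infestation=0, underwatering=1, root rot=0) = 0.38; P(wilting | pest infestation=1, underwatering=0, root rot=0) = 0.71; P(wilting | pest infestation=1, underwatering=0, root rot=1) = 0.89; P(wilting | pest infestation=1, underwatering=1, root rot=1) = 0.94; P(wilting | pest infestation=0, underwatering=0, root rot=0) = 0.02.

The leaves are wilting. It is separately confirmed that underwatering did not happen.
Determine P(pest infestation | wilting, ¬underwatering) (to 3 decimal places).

Enumerate the 4 (pest infestation, root rot) configurations and weight by the priors:
  P(wilting | ¬underwatering) = 0.02*0.792*0.741 + 0.62*0.792*0.259 + 0.71*0.208*0.741 + 0.89*0.208*0.259
        = 0.011737 + 0.127179 + 0.109431 + 0.047946 = 0.296293
Keeping only the pest infestation-present terms gives 0.157377, so
  P(pest infestation | wilting, ¬underwatering) = 0.157377 / 0.296293 ≈ 0.531

P(pest infestation | wilting, ¬underwatering) ≈ 0.531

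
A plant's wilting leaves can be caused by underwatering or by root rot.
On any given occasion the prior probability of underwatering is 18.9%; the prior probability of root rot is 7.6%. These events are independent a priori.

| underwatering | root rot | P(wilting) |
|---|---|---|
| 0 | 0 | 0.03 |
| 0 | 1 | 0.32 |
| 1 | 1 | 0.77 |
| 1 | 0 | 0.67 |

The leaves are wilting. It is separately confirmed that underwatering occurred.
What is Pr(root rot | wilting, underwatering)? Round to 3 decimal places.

By total probability over both values of root rot:
  P(wilting | underwatering) = 0.67·0.924 + 0.77·0.076
        = 0.619080 + 0.058520 = 0.677600
Configurations with root rot contribute 0.058520, so
  P(root rot | wilting, underwatering) = 0.058520 / 0.677600 ≈ 0.086

Pr(root rot | wilting, underwatering) ≈ 0.086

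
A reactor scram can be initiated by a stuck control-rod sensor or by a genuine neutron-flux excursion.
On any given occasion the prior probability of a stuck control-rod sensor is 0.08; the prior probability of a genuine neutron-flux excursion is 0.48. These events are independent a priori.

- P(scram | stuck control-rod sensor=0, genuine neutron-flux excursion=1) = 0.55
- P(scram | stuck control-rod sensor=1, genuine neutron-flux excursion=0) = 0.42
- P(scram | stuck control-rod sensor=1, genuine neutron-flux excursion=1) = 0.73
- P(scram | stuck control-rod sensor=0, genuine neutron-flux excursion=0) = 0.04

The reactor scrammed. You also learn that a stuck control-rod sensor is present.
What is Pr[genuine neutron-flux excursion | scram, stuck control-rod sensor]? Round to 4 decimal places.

Numerator (weight on configurations with genuine neutron-flux excursion): 0.73·0.48 = 0.350400
The normalizing constant is 0.42·0.52 + 0.73·0.48 = 0.568800
P(genuine neutron-flux excursion | scram, stuck control-rod sensor) = 0.350400/0.568800 ≈ 0.6160

Pr[genuine neutron-flux excursion | scram, stuck control-rod sensor] ≈ 0.6160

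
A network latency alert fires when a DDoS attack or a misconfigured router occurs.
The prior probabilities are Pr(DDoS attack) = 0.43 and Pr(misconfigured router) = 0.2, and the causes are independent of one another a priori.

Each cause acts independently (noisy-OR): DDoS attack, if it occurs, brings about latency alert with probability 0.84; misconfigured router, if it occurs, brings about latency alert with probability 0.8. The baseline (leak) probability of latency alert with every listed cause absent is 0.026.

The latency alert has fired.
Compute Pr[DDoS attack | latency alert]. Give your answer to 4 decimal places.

Pr[DDoS attack | latency alert] ≈ 0.7829

Under noisy-OR, P(latency alert | causes) = 1 − (1−0.026)·∏(1−qᵢ) over the active causes.
Numerator (weight on configurations with DDoS attack): 0.290391 + 0.083320 = 0.373711
The normalizing constant is 0.026·0.57·0.8 + 0.8052·0.57·0.2 + 0.84416·0.43·0.8 + 0.968832·0.43·0.2 = 0.477360
Posterior = 0.373711 / 0.477360 ≈ 0.7829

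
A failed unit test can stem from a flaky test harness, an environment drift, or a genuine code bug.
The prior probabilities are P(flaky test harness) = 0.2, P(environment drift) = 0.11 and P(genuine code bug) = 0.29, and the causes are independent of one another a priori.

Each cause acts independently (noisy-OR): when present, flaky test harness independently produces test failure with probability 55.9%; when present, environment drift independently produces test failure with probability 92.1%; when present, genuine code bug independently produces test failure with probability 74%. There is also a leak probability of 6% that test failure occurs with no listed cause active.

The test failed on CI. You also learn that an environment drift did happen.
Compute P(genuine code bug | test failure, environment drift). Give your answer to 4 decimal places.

Under noisy-OR, P(test failure | causes) = 1 − (1−0.06)·∏(1−qᵢ) over the active causes.
Numerator (weight on configurations with genuine code bug): 0.227521 + 0.057506 = 0.285027
Denominator P(test failure | environment drift): 0.92574·0.8·0.71 + 0.980692·0.8·0.29 + 0.967251·0.2·0.71 + 0.991485·0.2·0.29 = 0.948197
Posterior = 0.285027 / 0.948197 ≈ 0.3006

P(genuine code bug | test failure, environment drift) ≈ 0.3006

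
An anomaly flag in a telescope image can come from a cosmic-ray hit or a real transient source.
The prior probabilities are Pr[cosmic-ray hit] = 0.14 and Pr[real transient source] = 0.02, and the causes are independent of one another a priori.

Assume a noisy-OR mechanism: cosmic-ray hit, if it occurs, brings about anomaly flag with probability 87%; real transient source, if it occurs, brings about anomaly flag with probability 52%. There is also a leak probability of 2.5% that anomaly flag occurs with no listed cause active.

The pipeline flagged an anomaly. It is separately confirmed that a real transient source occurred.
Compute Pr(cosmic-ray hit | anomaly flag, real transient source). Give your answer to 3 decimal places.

Under noisy-OR, P(anomaly flag | causes) = 1 − (1−0.025)·∏(1−qᵢ) over the active causes.
By total probability over both values of cosmic-ray hit:
  P(anomaly flag | real transient source) = 0.532×0.86 + 0.93916×0.14
        = 0.457520 + 0.131482 = 0.589002
Configurations with cosmic-ray hit contribute 0.131482, so
  P(cosmic-ray hit | anomaly flag, real transient source) = 0.131482 / 0.589002 ≈ 0.223

Pr(cosmic-ray hit | anomaly flag, real transient source) ≈ 0.223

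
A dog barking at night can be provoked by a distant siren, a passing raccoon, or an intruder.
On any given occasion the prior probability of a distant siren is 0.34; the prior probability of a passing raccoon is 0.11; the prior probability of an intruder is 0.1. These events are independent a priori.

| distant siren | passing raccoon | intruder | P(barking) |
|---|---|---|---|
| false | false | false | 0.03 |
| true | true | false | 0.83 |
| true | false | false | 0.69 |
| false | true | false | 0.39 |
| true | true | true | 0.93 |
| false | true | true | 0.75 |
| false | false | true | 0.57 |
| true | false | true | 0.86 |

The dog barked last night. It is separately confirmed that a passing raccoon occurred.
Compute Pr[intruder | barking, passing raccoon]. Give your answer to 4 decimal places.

Pr[intruder | barking, passing raccoon] ≈ 0.1431

Numerator (weight on configurations with intruder): 0.049500 + 0.031620 = 0.081120
Denominator P(barking | passing raccoon): 0.39×0.66×0.9 + 0.75×0.66×0.1 + 0.83×0.34×0.9 + 0.93×0.34×0.1 = 0.566760
Posterior = 0.081120 / 0.566760 ≈ 0.1431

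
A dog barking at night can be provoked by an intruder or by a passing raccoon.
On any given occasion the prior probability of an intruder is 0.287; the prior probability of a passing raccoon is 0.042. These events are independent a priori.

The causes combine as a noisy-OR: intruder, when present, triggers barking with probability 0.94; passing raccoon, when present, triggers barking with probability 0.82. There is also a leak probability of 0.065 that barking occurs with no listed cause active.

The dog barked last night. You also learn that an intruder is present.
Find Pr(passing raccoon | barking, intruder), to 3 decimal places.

Under noisy-OR, P(barking | causes) = 1 − (1−0.065)·∏(1−qᵢ) over the active causes.
P(barking | intruder) = 0.9439×0.958 + 0.989902×0.042 = 0.904256 + 0.041576 = 0.945832
Of this, 0.041576 comes from 0.989902×0.042 (the passing raccoon=true cases).
P(passing raccoon | barking, intruder) = 0.041576 / 0.945832 ≈ 0.044

Pr(passing raccoon | barking, intruder) ≈ 0.044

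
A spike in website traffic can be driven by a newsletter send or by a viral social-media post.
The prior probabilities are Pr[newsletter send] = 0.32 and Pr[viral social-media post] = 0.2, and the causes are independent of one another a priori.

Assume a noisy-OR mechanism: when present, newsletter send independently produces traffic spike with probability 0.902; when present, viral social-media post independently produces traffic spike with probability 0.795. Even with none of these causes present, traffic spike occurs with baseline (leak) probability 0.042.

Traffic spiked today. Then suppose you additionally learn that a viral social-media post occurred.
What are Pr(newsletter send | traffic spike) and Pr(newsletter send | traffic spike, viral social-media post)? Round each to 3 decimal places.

Under noisy-OR, P(traffic spike | causes) = 1 − (1−0.042)·∏(1−qᵢ) over the active causes.
Weight on newsletter send=true, given the evidence: 0.231966 + 0.062768 = 0.294734
Normalizer over all consistent configurations: 0.042·0.68·0.8 + 0.80361·0.68·0.2 + 0.906116·0.32·0.8 + 0.980754·0.32·0.2 = 0.426873
P(newsletter send | traffic spike) = 0.294734/0.426873 ≈ 0.690

Now condition on the additional information:
By total probability over both values of newsletter send:
  P(traffic spike | viral social-media post) = 0.80361×0.68 + 0.980754×0.32
        = 0.546455 + 0.313841 = 0.860296
Keeping only the newsletter send-present terms gives 0.313841, so
  P(newsletter send | traffic spike, viral social-media post) = 0.313841 / 0.860296 ≈ 0.365
Conditioning on viral social-media post lowers the posterior on newsletter send: the classic explaining-away effect in a common-effect structure.

Pr(newsletter send | traffic spike) ≈ 0.690; Pr(newsletter send | traffic spike, viral social-media post) ≈ 0.365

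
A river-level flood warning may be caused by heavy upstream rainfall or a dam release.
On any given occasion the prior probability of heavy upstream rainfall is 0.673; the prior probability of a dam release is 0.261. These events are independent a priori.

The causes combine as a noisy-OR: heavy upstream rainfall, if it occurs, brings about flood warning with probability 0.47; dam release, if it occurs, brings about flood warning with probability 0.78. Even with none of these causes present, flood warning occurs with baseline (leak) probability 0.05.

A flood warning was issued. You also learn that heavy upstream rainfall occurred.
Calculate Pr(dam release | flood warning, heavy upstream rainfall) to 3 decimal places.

Under noisy-OR, P(flood warning | causes) = 1 − (1−0.05)·∏(1−qᵢ) over the active causes.
By total probability over both values of dam release:
  P(flood warning | heavy upstream rainfall) = 0.4965*0.739 + 0.88923*0.261
        = 0.366914 + 0.232089 = 0.599003
Keeping only the dam release-present terms gives 0.232089, so
  P(dam release | flood warning, heavy upstream rainfall) = 0.232089 / 0.599003 ≈ 0.387

Pr(dam release | flood warning, heavy upstream rainfall) ≈ 0.387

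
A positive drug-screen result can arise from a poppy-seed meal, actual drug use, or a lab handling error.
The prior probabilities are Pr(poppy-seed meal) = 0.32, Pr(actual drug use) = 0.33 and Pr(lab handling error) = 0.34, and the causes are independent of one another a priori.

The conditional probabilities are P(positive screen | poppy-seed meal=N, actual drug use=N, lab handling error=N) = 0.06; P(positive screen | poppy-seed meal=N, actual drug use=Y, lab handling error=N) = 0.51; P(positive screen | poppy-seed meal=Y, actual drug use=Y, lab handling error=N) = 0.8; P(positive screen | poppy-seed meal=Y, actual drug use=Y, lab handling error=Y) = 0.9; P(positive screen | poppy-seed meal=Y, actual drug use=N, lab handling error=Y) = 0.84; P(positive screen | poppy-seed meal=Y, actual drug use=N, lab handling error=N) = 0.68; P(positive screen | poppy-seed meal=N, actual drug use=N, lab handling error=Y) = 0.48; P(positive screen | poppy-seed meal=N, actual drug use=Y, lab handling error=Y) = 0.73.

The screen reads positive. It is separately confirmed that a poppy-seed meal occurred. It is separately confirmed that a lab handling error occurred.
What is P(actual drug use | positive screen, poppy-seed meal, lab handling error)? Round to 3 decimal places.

P(positive screen | poppy-seed meal, lab handling error) = 0.84·0.67 + 0.9·0.33 = 0.562800 + 0.297000 = 0.859800
Of this, 0.297000 comes from 0.9·0.33 (the actual drug use=true cases).
Hence the posterior is 0.297000/0.859800 ≈ 0.345.

P(actual drug use | positive screen, poppy-seed meal, lab handling error) ≈ 0.345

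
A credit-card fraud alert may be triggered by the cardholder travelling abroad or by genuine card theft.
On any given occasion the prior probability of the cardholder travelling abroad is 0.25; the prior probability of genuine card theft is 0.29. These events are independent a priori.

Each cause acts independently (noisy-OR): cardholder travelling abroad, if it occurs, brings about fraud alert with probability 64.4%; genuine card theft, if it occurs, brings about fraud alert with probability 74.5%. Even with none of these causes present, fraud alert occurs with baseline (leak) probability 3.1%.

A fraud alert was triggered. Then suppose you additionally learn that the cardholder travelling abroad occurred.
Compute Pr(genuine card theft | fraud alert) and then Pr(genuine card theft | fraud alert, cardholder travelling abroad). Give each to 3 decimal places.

Pr(genuine card theft | fraud alert) ≈ 0.634; Pr(genuine card theft | fraud alert, cardholder travelling abroad) ≈ 0.363

Under noisy-OR, P(fraud alert | causes) = 1 − (1−0.031)·∏(1−qᵢ) over the active causes.
Weight on genuine card theft=true, given the evidence: 0.163757 + 0.066122 = 0.229879
The normalizing constant is 0.031*0.75*0.71 + 0.752905*0.75*0.29 + 0.655036*0.25*0.71 + 0.912034*0.25*0.29 = 0.362655
Posterior = 0.229879 / 0.362655 ≈ 0.634

Now also conditioning on cardholder travelling abroad=true:
P(fraud alert | cardholder travelling abroad) = 0.655036×0.71 + 0.912034×0.29 = 0.465076 + 0.264490 = 0.729566
The genuine card theft-present share is 0.912034×0.29 = 0.264490.
P(genuine card theft | fraud alert, cardholder travelling abroad) = 0.264490 / 0.729566 ≈ 0.363
This is intercausal reasoning (explaining away): once cardholder travelling abroad accounts for the fraud alert, genuine card theft becomes less likely.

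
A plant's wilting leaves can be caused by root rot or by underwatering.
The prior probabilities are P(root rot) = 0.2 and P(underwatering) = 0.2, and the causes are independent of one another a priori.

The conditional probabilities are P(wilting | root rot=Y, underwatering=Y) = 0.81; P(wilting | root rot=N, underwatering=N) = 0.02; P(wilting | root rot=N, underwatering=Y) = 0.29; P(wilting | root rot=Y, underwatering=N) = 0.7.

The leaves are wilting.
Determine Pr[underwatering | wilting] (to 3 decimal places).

Pr[underwatering | wilting] ≈ 0.387

Numerator (weight on configurations with underwatering): 0.046400 + 0.032400 = 0.078800
Normalizer over all consistent configurations: 0.02×0.8×0.8 + 0.29×0.8×0.2 + 0.7×0.2×0.8 + 0.81×0.2×0.2 = 0.203600
P(underwatering | wilting) = 0.078800/0.203600 ≈ 0.387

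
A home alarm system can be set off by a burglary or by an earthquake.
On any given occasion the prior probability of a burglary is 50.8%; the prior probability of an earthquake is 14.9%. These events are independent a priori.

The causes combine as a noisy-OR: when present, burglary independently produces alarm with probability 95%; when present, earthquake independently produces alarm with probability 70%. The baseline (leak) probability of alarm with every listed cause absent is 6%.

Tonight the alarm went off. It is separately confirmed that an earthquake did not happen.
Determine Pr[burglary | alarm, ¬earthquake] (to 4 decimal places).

Pr[burglary | alarm, ¬earthquake] ≈ 0.9425

Under noisy-OR, P(alarm | causes) = 1 − (1−0.06)·∏(1−qᵢ) over the active causes.
Sum P(alarm|·) weighted by the priors over both values of burglary:
  P(alarm | ¬earthquake) = 0.06·0.492 + 0.953·0.508
        = 0.029520 + 0.484124 = 0.513644
Configurations with burglary contribute 0.484124, so
  P(burglary | alarm, ¬earthquake) = 0.484124 / 0.513644 ≈ 0.9425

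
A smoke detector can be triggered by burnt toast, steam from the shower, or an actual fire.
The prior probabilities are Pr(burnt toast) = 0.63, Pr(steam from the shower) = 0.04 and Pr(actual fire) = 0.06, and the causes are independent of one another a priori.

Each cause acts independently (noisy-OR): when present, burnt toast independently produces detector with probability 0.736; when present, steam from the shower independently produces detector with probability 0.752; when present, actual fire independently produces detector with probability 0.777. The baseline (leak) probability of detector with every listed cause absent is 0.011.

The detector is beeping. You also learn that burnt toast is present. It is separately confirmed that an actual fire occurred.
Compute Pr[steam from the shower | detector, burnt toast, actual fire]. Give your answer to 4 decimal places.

Under noisy-OR, P(detector | causes) = 1 − (1−0.011)·∏(1−qᵢ) over the active causes.
P(detector | burnt toast, actual fire) = 0.941776·0.96 + 0.98556·0.04 = 0.904105 + 0.039422 = 0.943527
Of this, 0.039422 comes from 0.98556·0.04 (the steam from the shower=true cases).
P(steam from the shower | detector, burnt toast, actual fire) = 0.039422 / 0.943527 ≈ 0.0418

Pr[steam from the shower | detector, burnt toast, actual fire] ≈ 0.0418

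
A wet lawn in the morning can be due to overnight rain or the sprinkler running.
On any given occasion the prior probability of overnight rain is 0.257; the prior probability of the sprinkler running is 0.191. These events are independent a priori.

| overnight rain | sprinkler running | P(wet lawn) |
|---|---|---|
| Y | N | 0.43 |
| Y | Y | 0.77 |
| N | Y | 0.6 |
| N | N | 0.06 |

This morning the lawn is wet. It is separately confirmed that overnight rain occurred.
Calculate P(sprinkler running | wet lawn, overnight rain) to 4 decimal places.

Sum P(wet lawn|·) weighted by the priors over both values of sprinkler running:
  P(wet lawn | overnight rain) = 0.43*0.809 + 0.77*0.191
        = 0.347870 + 0.147070 = 0.494940
The terms with sprinkler running present sum to 0.147070, so
  P(sprinkler running | wet lawn, overnight rain) = 0.147070 / 0.494940 ≈ 0.2971

P(sprinkler running | wet lawn, overnight rain) ≈ 0.2971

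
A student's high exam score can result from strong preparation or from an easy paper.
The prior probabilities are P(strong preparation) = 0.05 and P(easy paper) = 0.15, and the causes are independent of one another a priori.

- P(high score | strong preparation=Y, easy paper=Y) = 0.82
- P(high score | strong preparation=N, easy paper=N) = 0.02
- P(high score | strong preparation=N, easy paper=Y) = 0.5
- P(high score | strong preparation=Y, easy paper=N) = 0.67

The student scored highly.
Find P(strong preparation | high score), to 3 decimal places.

P(strong preparation | high score) ≈ 0.284

For the numerator, keep only strong preparation=true terms: 0.028475 + 0.006150 = 0.034625
The normalizing constant is 0.02×0.95×0.85 + 0.5×0.95×0.15 + 0.67×0.05×0.85 + 0.82×0.05×0.15 = 0.122025
P(strong preparation | high score) = 0.034625/0.122025 ≈ 0.284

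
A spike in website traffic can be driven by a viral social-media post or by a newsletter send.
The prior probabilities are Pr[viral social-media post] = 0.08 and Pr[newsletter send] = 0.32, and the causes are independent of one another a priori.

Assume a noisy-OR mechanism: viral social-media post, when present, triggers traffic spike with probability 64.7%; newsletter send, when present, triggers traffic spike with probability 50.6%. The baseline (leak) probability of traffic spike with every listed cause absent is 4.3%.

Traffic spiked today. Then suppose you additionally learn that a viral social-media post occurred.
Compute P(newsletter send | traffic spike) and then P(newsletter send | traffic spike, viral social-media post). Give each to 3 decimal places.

P(newsletter send | traffic spike) ≈ 0.737; P(newsletter send | traffic spike, viral social-media post) ≈ 0.372

Under noisy-OR, P(traffic spike | causes) = 1 − (1−0.043)·∏(1−qᵢ) over the active causes.
Enumerate the 4 (viral social-media post, newsletter send) configurations and weight by the priors:
  P(traffic spike) = 0.043*0.92*0.68 + 0.527242*0.92*0.32 + 0.662179*0.08*0.68 + 0.833116*0.08*0.32
        = 0.026901 + 0.155220 + 0.036023 + 0.021328 = 0.239472
Keeping only the newsletter send-present terms gives 0.176548, so
  P(newsletter send | traffic spike) = 0.176548 / 0.239472 ≈ 0.737

Now also conditioning on viral social-media post=true:
Sum P(traffic spike|·) weighted by the priors over both values of newsletter send:
  P(traffic spike | viral social-media post) = 0.662179·0.68 + 0.833116·0.32
        = 0.450282 + 0.266597 = 0.716879
Keeping only the newsletter send-present terms gives 0.266597, so
  P(newsletter send | traffic spike, viral social-media post) = 0.266597 / 0.716879 ≈ 0.372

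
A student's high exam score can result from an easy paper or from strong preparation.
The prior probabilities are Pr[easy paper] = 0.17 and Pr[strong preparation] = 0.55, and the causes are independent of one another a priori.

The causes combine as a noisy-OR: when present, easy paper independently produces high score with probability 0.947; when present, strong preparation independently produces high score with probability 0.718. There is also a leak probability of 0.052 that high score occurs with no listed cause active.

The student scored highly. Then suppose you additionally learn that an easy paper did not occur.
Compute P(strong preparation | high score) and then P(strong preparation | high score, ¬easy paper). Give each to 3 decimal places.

Under noisy-OR, P(high score | causes) = 1 − (1−0.052)·∏(1−qᵢ) over the active causes.
P(high score) = 0.052·0.83·0.45 + 0.732664·0.83·0.55 + 0.949756·0.17·0.45 + 0.985831·0.17·0.55 = 0.019422 + 0.334461 + 0.072656 + 0.092175 = 0.518714
Restricting to configurations with strong preparation present: 0.334461 + 0.092175 = 0.426636.
P(strong preparation | high score) = 0.426636 / 0.518714 ≈ 0.822

With the extra evidence:
P(high score | ¬easy paper) = 0.052*0.45 + 0.732664*0.55 = 0.023400 + 0.402965 = 0.426365
The strong preparation-present share is 0.732664*0.55 = 0.402965.
So P(strong preparation | high score, ¬easy paper) = 0.402965/0.426365 ≈ 0.945.

P(strong preparation | high score) ≈ 0.822; P(strong preparation | high score, ¬easy paper) ≈ 0.945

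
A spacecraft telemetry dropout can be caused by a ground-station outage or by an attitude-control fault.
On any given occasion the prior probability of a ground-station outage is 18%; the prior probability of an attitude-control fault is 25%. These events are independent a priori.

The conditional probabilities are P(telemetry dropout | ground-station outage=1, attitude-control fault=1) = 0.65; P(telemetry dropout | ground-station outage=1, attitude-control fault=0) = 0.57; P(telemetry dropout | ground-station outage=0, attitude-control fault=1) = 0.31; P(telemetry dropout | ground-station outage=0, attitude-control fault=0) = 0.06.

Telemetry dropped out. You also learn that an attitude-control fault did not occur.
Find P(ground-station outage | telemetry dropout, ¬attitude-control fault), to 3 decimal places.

P(ground-station outage | telemetry dropout, ¬attitude-control fault) ≈ 0.676

Sum P(telemetry dropout|·) weighted by the priors over both values of ground-station outage:
  P(telemetry dropout | ¬attitude-control fault) = 0.06*0.82 + 0.57*0.18
        = 0.049200 + 0.102600 = 0.151800
Configurations with ground-station outage contribute 0.102600, so
  P(ground-station outage | telemetry dropout, ¬attitude-control fault) = 0.102600 / 0.151800 ≈ 0.676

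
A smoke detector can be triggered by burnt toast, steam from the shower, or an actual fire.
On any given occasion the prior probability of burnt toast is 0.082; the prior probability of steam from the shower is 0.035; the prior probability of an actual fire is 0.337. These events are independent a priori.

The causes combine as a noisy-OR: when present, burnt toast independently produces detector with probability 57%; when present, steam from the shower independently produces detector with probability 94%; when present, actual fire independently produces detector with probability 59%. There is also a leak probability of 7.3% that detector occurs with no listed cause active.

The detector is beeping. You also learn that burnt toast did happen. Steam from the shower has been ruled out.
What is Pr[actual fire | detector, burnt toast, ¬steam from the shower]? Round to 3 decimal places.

Under noisy-OR, P(detector | causes) = 1 − (1−0.073)·∏(1−qᵢ) over the active causes.
By total probability over both values of actual fire:
  P(detector | burnt toast, ¬steam from the shower) = 0.60139×0.663 + 0.83657×0.337
        = 0.398722 + 0.281924 = 0.680646
The terms with actual fire present sum to 0.281924, so
  P(actual fire | detector, burnt toast, ¬steam from the shower) = 0.281924 / 0.680646 ≈ 0.414

Pr[actual fire | detector, burnt toast, ¬steam from the shower] ≈ 0.414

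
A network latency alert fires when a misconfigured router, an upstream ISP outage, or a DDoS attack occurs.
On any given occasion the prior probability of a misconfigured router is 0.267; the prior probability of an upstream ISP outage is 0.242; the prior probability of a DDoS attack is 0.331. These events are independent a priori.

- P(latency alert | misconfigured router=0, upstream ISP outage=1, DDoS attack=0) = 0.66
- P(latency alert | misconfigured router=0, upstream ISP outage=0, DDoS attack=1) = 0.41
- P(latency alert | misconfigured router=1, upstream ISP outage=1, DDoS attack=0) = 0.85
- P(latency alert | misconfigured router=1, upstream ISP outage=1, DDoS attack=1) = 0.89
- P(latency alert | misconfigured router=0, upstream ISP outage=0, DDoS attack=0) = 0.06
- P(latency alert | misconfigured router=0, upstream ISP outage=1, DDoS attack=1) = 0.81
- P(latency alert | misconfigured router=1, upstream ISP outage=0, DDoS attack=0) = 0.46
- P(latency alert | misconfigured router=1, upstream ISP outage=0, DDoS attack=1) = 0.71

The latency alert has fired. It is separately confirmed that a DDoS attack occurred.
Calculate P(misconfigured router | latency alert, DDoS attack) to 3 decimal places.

Enumerate the 4 (misconfigured router, upstream ISP outage) configurations and weight by the priors:
  P(latency alert | DDoS attack) = 0.41×0.733×0.758 + 0.81×0.733×0.242 + 0.71×0.267×0.758 + 0.89×0.267×0.242
        = 0.227802 + 0.143683 + 0.143694 + 0.057506 = 0.572685
Keeping only the misconfigured router-present terms gives 0.201200, so
  P(misconfigured router | latency alert, DDoS attack) = 0.201200 / 0.572685 ≈ 0.351

P(misconfigured router | latency alert, DDoS attack) ≈ 0.351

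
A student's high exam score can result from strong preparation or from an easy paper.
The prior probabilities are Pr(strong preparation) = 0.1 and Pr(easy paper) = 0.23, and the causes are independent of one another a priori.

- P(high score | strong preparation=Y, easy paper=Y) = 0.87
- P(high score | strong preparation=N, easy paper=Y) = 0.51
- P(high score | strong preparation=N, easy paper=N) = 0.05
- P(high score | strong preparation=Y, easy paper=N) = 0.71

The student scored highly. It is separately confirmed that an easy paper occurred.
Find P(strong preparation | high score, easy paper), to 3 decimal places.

P(high score | easy paper) = 0.51×0.9 + 0.87×0.1 = 0.459000 + 0.087000 = 0.546000
The strong preparation-present share is 0.87×0.1 = 0.087000.
Hence the posterior is 0.087000/0.546000 ≈ 0.159.

P(strong preparation | high score, easy paper) ≈ 0.159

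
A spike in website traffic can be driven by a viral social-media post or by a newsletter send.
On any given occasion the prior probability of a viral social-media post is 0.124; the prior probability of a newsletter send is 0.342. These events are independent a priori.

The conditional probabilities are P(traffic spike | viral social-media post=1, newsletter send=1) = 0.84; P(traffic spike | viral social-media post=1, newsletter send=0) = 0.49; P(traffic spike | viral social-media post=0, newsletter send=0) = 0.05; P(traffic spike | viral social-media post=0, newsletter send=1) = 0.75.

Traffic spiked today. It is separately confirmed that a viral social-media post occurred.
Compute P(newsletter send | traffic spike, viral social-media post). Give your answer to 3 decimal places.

P(newsletter send | traffic spike, viral social-media post) ≈ 0.471

P(traffic spike | viral social-media post) = 0.49*0.658 + 0.84*0.342 = 0.322420 + 0.287280 = 0.609700
Restricting to configurations with newsletter send present: 0.84*0.342 = 0.287280.
So P(newsletter send | traffic spike, viral social-media post) = 0.287280/0.609700 ≈ 0.471.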